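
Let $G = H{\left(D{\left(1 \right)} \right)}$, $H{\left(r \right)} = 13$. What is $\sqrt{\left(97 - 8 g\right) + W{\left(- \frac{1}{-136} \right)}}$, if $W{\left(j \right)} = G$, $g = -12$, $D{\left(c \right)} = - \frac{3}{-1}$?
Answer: $\sqrt{206} \approx 14.353$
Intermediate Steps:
$D{\left(c \right)} = 3$ ($D{\left(c \right)} = \left(-3\right) \left(-1\right) = 3$)
$G = 13$
$W{\left(j \right)} = 13$
$\sqrt{\left(97 - 8 g\right) + W{\left(- \frac{1}{-136} \right)}} = \sqrt{\left(97 - -96\right) + 13} = \sqrt{\left(97 + 96\right) + 13} = \sqrt{193 + 13} = \sqrt{206}$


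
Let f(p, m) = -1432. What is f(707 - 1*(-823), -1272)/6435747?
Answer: -1432/6435747 ≈ -0.00022251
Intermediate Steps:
f(707 - 1*(-823), -1272)/6435747 = -1432/6435747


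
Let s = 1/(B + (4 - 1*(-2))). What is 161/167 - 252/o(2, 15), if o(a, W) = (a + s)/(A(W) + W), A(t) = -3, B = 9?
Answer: -7570129/5177 ≈ -1462.3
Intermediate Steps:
s = 1/15 (s = 1/(9 + (4 - 1*(-2))) = 1/(9 + (4 + 2)) = 1/(9 + 6) = 1/15 ≈ 0.066667)
o(a, W) = (1/15 + a)/(-3 + W) (o(a, W) = (a + 1/15)/(-3 + W) = (1/15 + a)/(-3 + W))
161/167 - 252/o(2, 15) = 161/167 - 252*(-3 + 15)/(1/15 + 2) = 161*(1/167) - 252/((31/15)/12) = 161/167 - 252/((1/12)*(31/15)) = 161/167 - 252/31/180 = 161/167 - 252*180/31 = 161/167 - 45360/31 = -7570129/5177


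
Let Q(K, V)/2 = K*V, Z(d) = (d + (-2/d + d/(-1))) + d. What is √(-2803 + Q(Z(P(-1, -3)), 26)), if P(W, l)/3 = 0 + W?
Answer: I*√26319/3 ≈ 54.077*I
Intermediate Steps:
P(W, l) = 3*W (P(W, l) = 3*(0 + W) = 3*W)
Z(d) = d - 2/d (Z(d) = (d + (-2/d + d*(-1))) + d = (d + (-2/d - d)) + d = (d + (-d - 2/d)) + d = -2/d + d = d - 2/d)
Q(K, V) = 2*K*V (Q(K, V) = 2*(K*V) = 2*K*V)
√(-2803 + Q(Z(P(-1, -3)), 26)) = √(-2803 + 2*(3*(-1) - 2/(3*(-1)))*26) = √(-2803 + 2*(-3 - 2/(-3))*26) = √(-2803 + 2*(-3 - 2*(-⅓))*26) = √(-2803 + 2*(-3 + ⅔)*26) = √(-2803 + 2*(-7/3)*26) = √(-2803 - 364/3) = √(-8773/3) = I*√26319/3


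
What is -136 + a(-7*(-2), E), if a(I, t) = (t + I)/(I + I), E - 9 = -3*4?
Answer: -3797/28 ≈ -135.61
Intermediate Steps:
E = -3 (E = 9 - 3*4 = 9 - 12 = -3)
a(I, t) = (I + t)/(2*I) (a(I, t) = (I + t)/((2*I)) = (I + t)*(1/(2*I)) = (I + t)/(2*I))
-136 + a(-7*(-2), E) = -136 + (-7*(-2) - 3)/(2*((-7*(-2)))) = -136 + (1/2)*(14 - 3)/14 = -136 + (1/2)*(1/14)*11 = -136 + 11/28 = -3797/28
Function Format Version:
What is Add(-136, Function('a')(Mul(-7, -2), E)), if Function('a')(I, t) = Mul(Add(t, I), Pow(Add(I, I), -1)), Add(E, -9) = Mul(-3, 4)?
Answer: Rational(-3797, 28) ≈ -135.61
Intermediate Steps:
E = -3 (E = Add(9, Mul(-3, 4)) = Add(9, -12) = -3)
Function('a')(I, t) = Mul(Rational(1, 2), Pow(I, -1), Add(I, t)) (Function('a')(I, t) = Mul(Add(I, t), Pow(Mul(2, I), -1)) = Mul(Add(I, t), Mul(Rational(1, 2), Pow(I, -1))) = Mul(Rational(1, 2), Pow(I, -1), Add(I, t)))
Add(-136, Function('a')(Mul(-7, -2), E)) = Add(-136, Mul(Rational(1, 2), Pow(Mul(-7, -2), -1), Add(Mul(-7, -2), -3))) = Add(-136, Mul(Rational(1, 2), Pow(14, -1), Add(14, -3))) = Add(-136, Mul(Rational(1, 2), Rational(1, 14), 11)) = Add(-136, Rational(11, 28)) = Rational(-3797, 28)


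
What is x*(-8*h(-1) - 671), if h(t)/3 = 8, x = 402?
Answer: -346926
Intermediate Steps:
h(t) = 24 (h(t) = 3*8 = 24)
x*(-8*h(-1) - 671) = 402*(-8*24 - 671) = 402*(-192 - 671) = 402*(-863) = -346926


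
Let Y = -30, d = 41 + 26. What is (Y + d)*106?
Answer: 3922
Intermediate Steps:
d = 67
(Y + d)*106 = (-30 + 67)*106 = 37*106 = 3922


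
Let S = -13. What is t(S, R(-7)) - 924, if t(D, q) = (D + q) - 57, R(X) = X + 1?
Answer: -1000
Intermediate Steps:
R(X) = 1 + X
t(D, q) = -57 + D + q
t(S, R(-7)) - 924 = (-57 - 13 + (1 - 7)) - 924 = (-57 - 13 - 6) - 924 = -76 - 924 = -1000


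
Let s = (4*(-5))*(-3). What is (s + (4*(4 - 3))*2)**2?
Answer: 4624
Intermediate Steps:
s = 60 (s = -20*(-3) = 60)
(s + (4*(4 - 3))*2)**2 = (60 + (4*(4 - 3))*2)**2 = (60 + (4*1)*2)**2 = (60 + 4*2)**2 = (60 + 8)**2 = 68**2 = 4624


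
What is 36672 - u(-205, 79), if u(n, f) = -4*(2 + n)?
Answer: 35860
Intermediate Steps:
u(n, f) = -8 - 4*n
36672 - u(-205, 79) = 36672 - (-8 - 4*(-205)) = 36672 - (-8 + 820) = 36672 - 1*812 = 36672 - 812 = 35860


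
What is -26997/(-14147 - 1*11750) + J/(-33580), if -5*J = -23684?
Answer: 979862938/1087026575 ≈ 0.90142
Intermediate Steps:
J = 23684/5 (J = -1/5*(-23684) = 23684/5 ≈ 4736.8)
-26997/(-14147 - 1*11750) + J/(-33580) = -26997/(-14147 - 1*11750) + (23684/5)/(-33580) = -26997/(-14147 - 11750) + (23684/5)*(-1/33580) = -26997/(-25897) - 5921/41975 = -26997*(-1/25897) - 5921/41975 = 26997/25897 - 5921/41975 = 979862938/1087026575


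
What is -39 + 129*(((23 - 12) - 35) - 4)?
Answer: -3651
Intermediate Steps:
-39 + 129*(((23 - 12) - 35) - 4) = -39 + 129*((11 - 35) - 4) = -39 + 129*(-24 - 4) = -39 + 129*(-28) = -39 - 3612 = -3651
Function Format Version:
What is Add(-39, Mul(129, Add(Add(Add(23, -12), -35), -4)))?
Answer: -3651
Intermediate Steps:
Add(-39, Mul(129, Add(Add(Add(23, -12), -35), -4))) = Add(-39, Mul(129, Add(Add(11, -35), -4))) = Add(-39, Mul(129, Add(-24, -4))) = Add(-39, Mul(129, -28)) = Add(-39, -3612) = -3651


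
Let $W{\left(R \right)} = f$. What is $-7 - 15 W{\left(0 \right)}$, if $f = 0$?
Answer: $-7$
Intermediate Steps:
$W{\left(R \right)} = 0$
$-7 - 15 W{\left(0 \right)} = -7 - 0 = -7 + 0 = -7$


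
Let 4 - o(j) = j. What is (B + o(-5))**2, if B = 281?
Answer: 84100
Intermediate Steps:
o(j) = 4 - j
(B + o(-5))**2 = (281 + (4 - 1*(-5)))**2 = (281 + (4 + 5))**2 = (281 + 9)**2 = 290**2 = 84100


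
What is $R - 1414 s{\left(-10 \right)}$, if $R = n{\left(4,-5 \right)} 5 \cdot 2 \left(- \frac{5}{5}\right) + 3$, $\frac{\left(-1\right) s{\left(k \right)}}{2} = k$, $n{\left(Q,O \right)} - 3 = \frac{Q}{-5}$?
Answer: $-28299$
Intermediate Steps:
$n{\left(Q,O \right)} = 3 - \frac{Q}{5}$ ($n{\left(Q,O \right)} = 3 + \frac{Q}{-5} = 3 + Q \left(- \frac{1}{5}\right) = 3 - \frac{Q}{5}$)
$s{\left(k \right)} = - 2 k$
$R = -19$ ($R = \left(3 - \frac{4}{5}\right) 5 \cdot 2 \left(- \frac{5}{5}\right) + 3 = \left(3 - \frac{4}{5}\right) 10 \left(\left(-5\right) \frac{1}{5}\right) + 3 = \frac{11 \cdot 10 \left(-1\right)}{5} + 3 = \frac{11}{5} \left(-10\right) + 3 = -22 + 3 = -19$)
$R - 1414 s{\left(-10 \right)} = -19 - 1414 \left(\left(-2\right) \left(-10\right)\right) = -19 - 28280 = -28299$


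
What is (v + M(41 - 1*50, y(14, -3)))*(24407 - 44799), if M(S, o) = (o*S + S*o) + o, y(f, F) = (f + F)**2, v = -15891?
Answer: 365995616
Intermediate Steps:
y(f, F) = (F + f)**2
M(S, o) = o + 2*S*o (M(S, o) = (S*o + S*o) + o = 2*S*o + o = o + 2*S*o)
(v + M(41 - 1*50, y(14, -3)))*(24407 - 44799) = (-15891 + (-3 + 14)**2*(1 + 2*(41 - 1*50)))*(24407 - 44799) = (-15891 + 11**2*(1 + 2*(41 - 50)))*(-20392) = (-15891 + 121*(1 + 2*(-9)))*(-20392) = (-15891 + 121*(1 - 18))*(-20392) = (-15891 + 121*(-17))*(-20392) = (-15891 - 2057)*(-20392) = -17948*(-20392) = 365995616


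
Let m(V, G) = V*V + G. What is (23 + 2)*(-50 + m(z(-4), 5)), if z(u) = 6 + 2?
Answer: 475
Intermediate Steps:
z(u) = 8
m(V, G) = G + V² (m(V, G) = V² + G = G + V²)
(23 + 2)*(-50 + m(z(-4), 5)) = (23 + 2)*(-50 + (5 + 8²)) = 25*(-50 + (5 + 64)) = 25*(-50 + 69) = 25*19 = 475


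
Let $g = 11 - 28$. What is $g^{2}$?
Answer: $289$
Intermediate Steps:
$g = -17$ ($g = 11 - 28 = -17$)
$g^{2} = \left(-17\right)^{2} = 289$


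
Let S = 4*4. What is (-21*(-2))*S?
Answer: 672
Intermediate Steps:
S = 16
(-21*(-2))*S = -21*(-2)*16 = 42*16 = 672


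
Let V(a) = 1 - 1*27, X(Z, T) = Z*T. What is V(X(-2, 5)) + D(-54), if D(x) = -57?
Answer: -83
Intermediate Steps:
X(Z, T) = T*Z
V(a) = -26 (V(a) = 1 - 27 = -26)
V(X(-2, 5)) + D(-54) = -26 - 57 = -83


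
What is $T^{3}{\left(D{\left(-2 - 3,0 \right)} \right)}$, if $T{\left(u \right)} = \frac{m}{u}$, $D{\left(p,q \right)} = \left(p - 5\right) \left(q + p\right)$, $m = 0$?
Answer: $0$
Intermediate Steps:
$D{\left(p,q \right)} = \left(-5 + p\right) \left(p + q\right)$
$T{\left(u \right)} = 0$ ($T{\left(u \right)} = \frac{0}{u} = 0$)
$T^{3}{\left(D{\left(-2 - 3,0 \right)} \right)} = 0^{3} = 0$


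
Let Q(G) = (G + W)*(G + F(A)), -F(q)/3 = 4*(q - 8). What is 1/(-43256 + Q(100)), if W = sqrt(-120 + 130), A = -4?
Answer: -2357/44369172 - 61*sqrt(10)/88738344 ≈ -5.5296e-5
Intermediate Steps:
W = sqrt(10) ≈ 3.1623
F(q) = 96 - 12*q (F(q) = -12*(q - 8) = -12*(-8 + q) = -3*(-32 + 4*q) = 96 - 12*q)
Q(G) = (144 + G)*(G + sqrt(10)) (Q(G) = (G + sqrt(10))*(G + (96 - 12*(-4))) = (G + sqrt(10))*(G + (96 + 48)) = (G + sqrt(10))*(G + 144) = (G + sqrt(10))*(144 + G) = (144 + G)*(G + sqrt(10)))
1/(-43256 + Q(100)) = 1/(-43256 + (100**2 + 144*100 + 144*sqrt(10) + 100*sqrt(10))) = 1/(-43256 + (10000 + 14400 + 144*sqrt(10) + 100*sqrt(10))) = 1/(-43256 + (24400 + 244*sqrt(10))) = 1/(-18856 + 244*sqrt(10))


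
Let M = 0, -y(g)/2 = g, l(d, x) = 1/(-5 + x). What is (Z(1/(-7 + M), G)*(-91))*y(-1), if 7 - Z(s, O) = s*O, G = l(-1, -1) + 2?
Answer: -3965/3 ≈ -1321.7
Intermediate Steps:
y(g) = -2*g
G = 11/6 (G = 1/(-5 - 1) + 2 = 1/(-6) + 2 = -1/6 + 2 = 11/6 ≈ 1.8333)
Z(s, O) = 7 - O*s (Z(s, O) = 7 - s*O = 7 - O*s)
(Z(1/(-7 + M), G)*(-91))*y(-1) = ((7 - 1*11/6/(-7 + 0))*(-91))*(-2*(-1)) = ((7 - 1*11/6/(-7))*(-91))*2 = ((7 - 1*11/6*(-1/7))*(-91))*2 = ((7 + 11/42)*(-91))*2 = ((305/42)*(-91))*2 = -3965/6*2 = -3965/3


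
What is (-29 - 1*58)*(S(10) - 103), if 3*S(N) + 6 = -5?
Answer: 9280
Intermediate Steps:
S(N) = -11/3 (S(N) = -2 + (1/3)*(-5) = -2 - 5/3 = -11/3)
(-29 - 1*58)*(S(10) - 103) = (-29 - 1*58)*(-11/3 - 103) = (-29 - 58)*(-320/3) = -87*(-320/3) = 9280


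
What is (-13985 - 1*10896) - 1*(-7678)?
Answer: -17203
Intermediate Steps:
(-13985 - 1*10896) - 1*(-7678) = (-13985 - 10896) + 7678 = -24881 + 7678 = -17203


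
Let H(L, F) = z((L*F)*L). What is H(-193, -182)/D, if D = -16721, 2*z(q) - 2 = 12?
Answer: -7/16721 ≈ -0.00041864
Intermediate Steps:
z(q) = 7 (z(q) = 1 + (½)*12 = 1 + 6 = 7)
H(L, F) = 7
H(-193, -182)/D = 7/(-16721) = 7*(-1/16721) = -7/16721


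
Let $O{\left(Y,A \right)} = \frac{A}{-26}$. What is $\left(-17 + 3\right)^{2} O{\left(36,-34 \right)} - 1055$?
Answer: $- \frac{10383}{13} \approx -798.69$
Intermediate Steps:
$O{\left(Y,A \right)} = - \frac{A}{26}$ ($O{\left(Y,A \right)} = A \left(- \frac{1}{26}\right) = - \frac{A}{26}$)
$\left(-17 + 3\right)^{2} O{\left(36,-34 \right)} - 1055 = \left(-17 + 3\right)^{2} \left(\left(- \frac{1}{26}\right) \left(-34\right)\right) - 1055 = \left(-14\right)^{2} \cdot \frac{17}{13} - 1055 = 196 \cdot \frac{17}{13} - 1055 = \frac{3332}{13} - 1055 = - \frac{10383}{13}$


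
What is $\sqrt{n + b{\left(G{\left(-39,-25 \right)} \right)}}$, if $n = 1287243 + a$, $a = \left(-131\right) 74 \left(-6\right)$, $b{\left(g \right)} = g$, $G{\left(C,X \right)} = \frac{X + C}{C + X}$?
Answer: $8 \sqrt{21022} \approx 1159.9$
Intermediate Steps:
$G{\left(C,X \right)} = 1$ ($G{\left(C,X \right)} = \frac{C + X}{C + X} = 1$)
$a = 58164$ ($a = \left(-9694\right) \left(-6\right) = 58164$)
$n = 1345407$ ($n = 1287243 + 58164 = 1345407$)
$\sqrt{n + b{\left(G{\left(-39,-25 \right)} \right)}} = \sqrt{1345407 + 1} = \sqrt{1345408} = 8 \sqrt{21022}$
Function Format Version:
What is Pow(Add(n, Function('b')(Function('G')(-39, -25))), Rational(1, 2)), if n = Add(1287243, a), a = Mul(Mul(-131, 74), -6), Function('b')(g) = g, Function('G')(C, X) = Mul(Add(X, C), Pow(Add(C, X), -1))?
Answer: Mul(8, Pow(21022, Rational(1, 2))) ≈ 1159.9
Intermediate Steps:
Function('G')(C, X) = 1 (Function('G')(C, X) = Mul(Add(C, X), Pow(Add(C, X), -1)) = 1)
a = 58164 (a = Mul(-9694, -6) = 58164)
n = 1345407 (n = Add(1287243, 58164) = 1345407)
Pow(Add(n, Function('b')(Function('G')(-39, -25))), Rational(1, 2)) = Pow(Add(1345407, 1), Rational(1, 2)) = Pow(1345408, Rational(1, 2)) = Mul(8, Pow(21022, Rational(1, 2)))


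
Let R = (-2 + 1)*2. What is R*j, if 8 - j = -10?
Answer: -36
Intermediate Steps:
j = 18 (j = 8 - 1*(-10) = 8 + 10 = 18)
R = -2 (R = -1*2 = -2)
R*j = -2*18 = -36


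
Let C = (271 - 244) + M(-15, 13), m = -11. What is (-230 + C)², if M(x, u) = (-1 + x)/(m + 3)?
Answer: 40401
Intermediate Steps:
M(x, u) = ⅛ - x/8 (M(x, u) = (-1 + x)/(-11 + 3) = (-1 + x)/(-8) = (-1 + x)*(-⅛) = ⅛ - x/8)
C = 29 (C = (271 - 244) + (⅛ - ⅛*(-15)) = 27 + (⅛ + 15/8) = 27 + 2 = 29)
(-230 + C)² = (-230 + 29)² = (-201)² = 40401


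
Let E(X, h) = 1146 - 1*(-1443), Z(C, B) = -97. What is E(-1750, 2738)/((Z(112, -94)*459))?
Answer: -863/14841 ≈ -0.058150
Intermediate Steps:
E(X, h) = 2589 (E(X, h) = 1146 + 1443 = 2589)
E(-1750, 2738)/((Z(112, -94)*459)) = 2589/((-97*459)) = 2589/(-44523) = 2589*(-1/44523) = -863/14841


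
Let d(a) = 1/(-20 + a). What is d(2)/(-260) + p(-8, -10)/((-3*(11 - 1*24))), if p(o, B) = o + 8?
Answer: 1/4680 ≈ 0.00021368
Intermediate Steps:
p(o, B) = 8 + o
d(2)/(-260) + p(-8, -10)/((-3*(11 - 1*24))) = 1/((-20 + 2)*(-260)) + (8 - 8)/((-3*(11 - 1*24))) = -1/260/(-18) + 0/((-3*(11 - 24))) = -1/18*(-1/260) + 0/((-3*(-13))) = 1/4680 + 0/39 = 1/4680 + 0*(1/39) = 1/4680 + 0 = 1/4680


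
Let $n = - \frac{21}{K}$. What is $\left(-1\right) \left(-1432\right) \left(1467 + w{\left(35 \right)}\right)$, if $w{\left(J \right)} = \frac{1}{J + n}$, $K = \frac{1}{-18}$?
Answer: $\frac{867608704}{413} \approx 2.1007 \cdot 10^{6}$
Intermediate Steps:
$K = - \frac{1}{18} \approx -0.055556$
$n = 378$ ($n = - \frac{21}{- \frac{1}{18}} = \left(-21\right) \left(-18\right) = 378$)
$w{\left(J \right)} = \frac{1}{378 + J}$ ($w{\left(J \right)} = \frac{1}{J + 378} = \frac{1}{378 + J}$)
$\left(-1\right) \left(-1432\right) \left(1467 + w{\left(35 \right)}\right) = \left(-1\right) \left(-1432\right) \left(1467 + \frac{1}{378 + 35}\right) = 1432 \left(1467 + \frac{1}{413}\right) = 1432 \cdot \frac{605872}{413} = \frac{867608704}{413}$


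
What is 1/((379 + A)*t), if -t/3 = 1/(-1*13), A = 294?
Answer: 13/2019 ≈ 0.0064388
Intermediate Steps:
t = 3/13 (t = -3/((-1*13)) = -3/(-13) = -3*(-1/13) = 3/13 ≈ 0.23077)
1/((379 + A)*t) = 1/((379 + 294)*(3/13)) = 1/(673*(3/13)) = 1/(2019/13) = 13/2019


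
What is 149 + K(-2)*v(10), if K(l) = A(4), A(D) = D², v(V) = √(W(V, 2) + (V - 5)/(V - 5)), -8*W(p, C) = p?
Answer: 149 + 8*I ≈ 149.0 + 8.0*I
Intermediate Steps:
W(p, C) = -p/8
v(V) = √(1 - V/8) (v(V) = √(-V/8 + (V - 5)/(V - 5)) = √(-V/8 + (-5 + V)/(-5 + V)) = √(-V/8 + 1) = √(1 - V/8))
K(l) = 16 (K(l) = 4² = 16)
149 + K(-2)*v(10) = 149 + 16*(√(16 - 2*10)/4) = 149 + 16*(√(16 - 20)/4) = 149 + 16*(√(-4)/4) = 149 + 16*((2*I)/4) = 149 + 16*(I/2) = 149 + 8*I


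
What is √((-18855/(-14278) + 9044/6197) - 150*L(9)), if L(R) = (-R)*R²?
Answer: √7075256767539921682/8043706 ≈ 330.69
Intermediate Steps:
L(R) = -R³
√((-18855/(-14278) + 9044/6197) - 150*L(9)) = √((-18855/(-14278) + 9044/6197) - (-150)*9³) = √((-18855*(-1/14278) + 9044*(1/6197)) - (-150)*729) = √((18855/14278 + 9044/6197) - 150*(-729)) = √(245974667/88480766 + 109350) = √(9675617736767/88480766) = √7075256767539921682/8043706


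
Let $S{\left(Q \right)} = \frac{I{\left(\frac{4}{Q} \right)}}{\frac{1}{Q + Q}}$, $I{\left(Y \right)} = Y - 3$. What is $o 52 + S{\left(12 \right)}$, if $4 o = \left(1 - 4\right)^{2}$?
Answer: $53$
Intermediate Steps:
$I{\left(Y \right)} = -3 + Y$ ($I{\left(Y \right)} = Y - 3 = -3 + Y$)
$S{\left(Q \right)} = 2 Q \left(-3 + \frac{4}{Q}\right)$ ($S{\left(Q \right)} = \frac{-3 + \frac{4}{Q}}{\frac{1}{Q + Q}} = \frac{-3 + \frac{4}{Q}}{\frac{1}{2 Q}} = \frac{-3 + \frac{4}{Q}}{\frac{1}{2} \frac{1}{Q}} = \left(-3 + \frac{4}{Q}\right) 2 Q = 2 Q \left(-3 + \frac{4}{Q}\right)$)
$o = \frac{9}{4}$ ($o = \frac{\left(1 - 4\right)^{2}}{4} = \frac{\left(-3\right)^{2}}{4} = \frac{1}{4} \cdot 9 = \frac{9}{4} \approx 2.25$)
$o 52 + S{\left(12 \right)} = \frac{9}{4} \cdot 52 + \left(8 - 72\right) = 117 + \left(8 - 72\right) = 117 - 64 = 53$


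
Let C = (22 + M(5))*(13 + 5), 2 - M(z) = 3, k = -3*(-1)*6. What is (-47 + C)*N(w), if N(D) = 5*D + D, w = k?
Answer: 35748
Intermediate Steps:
k = 18 (k = 3*6 = 18)
M(z) = -1 (M(z) = 2 - 1*3 = 2 - 3 = -1)
C = 378 (C = (22 - 1)*(13 + 5) = 21*18 = 378)
w = 18
N(D) = 6*D
(-47 + C)*N(w) = (-47 + 378)*(6*18) = 331*108 = 35748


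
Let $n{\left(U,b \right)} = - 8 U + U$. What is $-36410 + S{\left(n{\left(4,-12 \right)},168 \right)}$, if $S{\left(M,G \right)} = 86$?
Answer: $-36324$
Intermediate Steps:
$n{\left(U,b \right)} = - 7 U$
$-36410 + S{\left(n{\left(4,-12 \right)},168 \right)} = -36410 + 86 = -36324$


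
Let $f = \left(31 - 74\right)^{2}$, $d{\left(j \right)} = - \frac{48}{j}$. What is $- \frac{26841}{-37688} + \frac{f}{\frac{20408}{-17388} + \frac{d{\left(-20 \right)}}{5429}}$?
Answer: $- \frac{4109539785007407}{2608794000344} \approx -1575.3$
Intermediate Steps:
$f = 1849$ ($f = \left(-43\right)^{2} = 1849$)
$- \frac{26841}{-37688} + \frac{f}{\frac{20408}{-17388} + \frac{d{\left(-20 \right)}}{5429}} = - \frac{26841}{-37688} + \frac{1849}{\frac{20408}{-17388} + \frac{\left(-48\right) \frac{1}{-20}}{5429}} = \left(-26841\right) \left(- \frac{1}{37688}\right) + \frac{1849}{20408 \left(- \frac{1}{17388}\right) + \left(-48\right) \left(- \frac{1}{20}\right) \frac{1}{5429}} = \frac{26841}{37688} + \frac{1849}{- \frac{5102}{4347} + \frac{12}{5} \cdot \frac{1}{5429}} = \frac{26841}{37688} + \frac{1849}{- \frac{5102}{4347} + \frac{12}{27145}} = \frac{26841}{37688} + \frac{1849}{- \frac{138441626}{117999315}} = \frac{26841}{37688} + 1849 \left(- \frac{117999315}{138441626}\right) = \frac{26841}{37688} - \frac{218180733435}{138441626} = - \frac{4109539785007407}{2608794000344}$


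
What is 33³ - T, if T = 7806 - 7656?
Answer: 35787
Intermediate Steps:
T = 150
33³ - T = 33³ - 1*150 = 35937 - 150 = 35787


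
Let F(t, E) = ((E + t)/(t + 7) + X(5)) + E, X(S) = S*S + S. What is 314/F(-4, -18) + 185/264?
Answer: 125639/1848 ≈ 67.986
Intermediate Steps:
X(S) = S + S**2 (X(S) = S**2 + S = S + S**2)
F(t, E) = 30 + E + (E + t)/(7 + t) (F(t, E) = ((E + t)/(t + 7) + 5*(1 + 5)) + E = ((E + t)/(7 + t) + 5*6) + E = ((E + t)/(7 + t) + 30) + E = (30 + (E + t)/(7 + t)) + E = 30 + E + (E + t)/(7 + t))
314/F(-4, -18) + 185/264 = 314/(((210 + 8*(-18) + 31*(-4) - 18*(-4))/(7 - 4))) + 185/264 = 314/(((210 - 144 - 124 + 72)/3)) + 185*(1/264) = 314/(((1/3)*14)) + 185/264 = 314/(14/3) + 185/264 = 314*(3/14) + 185/264 = 471/7 + 185/264 = 125639/1848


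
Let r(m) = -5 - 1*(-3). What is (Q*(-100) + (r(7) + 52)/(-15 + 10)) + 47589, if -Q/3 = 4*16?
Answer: 66779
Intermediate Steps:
r(m) = -2 (r(m) = -5 + 3 = -2)
Q = -192 (Q = -12*16 = -3*64 = -192)
(Q*(-100) + (r(7) + 52)/(-15 + 10)) + 47589 = (-192*(-100) + (-2 + 52)/(-15 + 10)) + 47589 = (19200 + 50/(-5)) + 47589 = (19200 + 50*(-⅕)) + 47589 = (19200 - 10) + 47589 = 19190 + 47589 = 66779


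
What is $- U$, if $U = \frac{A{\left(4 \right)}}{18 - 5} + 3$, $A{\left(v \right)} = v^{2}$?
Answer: $- \frac{55}{13} \approx -4.2308$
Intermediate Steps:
$U = \frac{55}{13}$ ($U = \frac{4^{2}}{18 - 5} + 3 = \frac{16}{13} + 3 = \frac{55}{13} \approx 4.2308$)
$- U = \left(-1\right) \frac{55}{13} = - \frac{55}{13}$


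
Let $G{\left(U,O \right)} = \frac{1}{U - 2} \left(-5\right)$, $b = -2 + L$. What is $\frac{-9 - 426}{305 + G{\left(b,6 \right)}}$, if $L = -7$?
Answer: $- \frac{319}{224} \approx -1.4241$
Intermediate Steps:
$b = -9$ ($b = -2 - 7 = -9$)
$G{\left(U,O \right)} = - \frac{5}{-2 + U}$ ($G{\left(U,O \right)} = \frac{1}{-2 + U} \left(-5\right) = - \frac{5}{-2 + U}$)
$\frac{-9 - 426}{305 + G{\left(b,6 \right)}} = \frac{-9 - 426}{305 - \frac{5}{-2 - 9}} = - \frac{435}{305 - \frac{5}{-11}} = - \frac{435}{305 - - \frac{5}{11}} = - \frac{435}{305 + \frac{5}{11}} = - \frac{435}{\frac{3360}{11}} = \left(-435\right) \frac{11}{3360} = - \frac{319}{224}$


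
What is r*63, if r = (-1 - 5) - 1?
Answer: -441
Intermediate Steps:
r = -7 (r = -6 - 1 = -7)
r*63 = -7*63 = -441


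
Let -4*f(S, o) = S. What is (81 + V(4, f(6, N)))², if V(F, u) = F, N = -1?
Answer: 7225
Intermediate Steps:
f(S, o) = -S/4
(81 + V(4, f(6, N)))² = (81 + 4)² = 85² = 7225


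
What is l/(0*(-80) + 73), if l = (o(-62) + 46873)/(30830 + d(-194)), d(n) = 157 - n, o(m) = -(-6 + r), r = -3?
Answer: 46882/2276213 ≈ 0.020597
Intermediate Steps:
o(m) = 9 (o(m) = -(-6 - 3) = -1*(-9) = 9)
l = 46882/31181 (l = (9 + 46873)/(30830 + (157 - 1*(-194))) = 46882/(30830 + (157 + 194)) = 46882/(30830 + 351) = 46882/31181 ≈ 1.5035)
l/(0*(-80) + 73) = 46882/(31181*(0*(-80) + 73)) = 46882/(31181*(0 + 73)) = (46882/31181)/73 = (46882/31181)*(1/73) = 46882/2276213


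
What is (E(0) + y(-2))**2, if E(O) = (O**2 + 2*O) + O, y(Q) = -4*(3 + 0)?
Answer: 144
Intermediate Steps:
y(Q) = -12 (y(Q) = -4*3 = -12)
E(O) = O**2 + 3*O
(E(0) + y(-2))**2 = (0*(3 + 0) - 12)**2 = (0*3 - 12)**2 = (0 - 12)**2 = (-12)**2 = 144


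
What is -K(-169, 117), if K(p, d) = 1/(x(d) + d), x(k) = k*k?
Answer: -1/13806 ≈ -7.2432e-5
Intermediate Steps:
x(k) = k²
K(p, d) = 1/(d + d²) (K(p, d) = 1/(d² + d) = 1/(d + d²))
-K(-169, 117) = -1/(117*(1 + 117)) = -1/(117*118) = -1*1/13806 = -1/13806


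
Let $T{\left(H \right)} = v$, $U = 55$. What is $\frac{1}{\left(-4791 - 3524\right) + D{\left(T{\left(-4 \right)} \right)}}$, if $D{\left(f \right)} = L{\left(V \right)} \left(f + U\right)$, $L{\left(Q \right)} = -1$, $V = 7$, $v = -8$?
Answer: $- \frac{1}{8362} \approx -0.00011959$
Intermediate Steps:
$T{\left(H \right)} = -8$
$D{\left(f \right)} = -55 - f$ ($D{\left(f \right)} = - (f + 55) = - (55 + f) = -55 - f$)
$\frac{1}{\left(-4791 - 3524\right) + D{\left(T{\left(-4 \right)} \right)}} = \frac{1}{\left(-4791 - 3524\right) - 47} = \frac{1}{-8315 + \left(-55 + 8\right)} = \frac{1}{-8315 - 47} = \frac{1}{-8362} = - \frac{1}{8362}$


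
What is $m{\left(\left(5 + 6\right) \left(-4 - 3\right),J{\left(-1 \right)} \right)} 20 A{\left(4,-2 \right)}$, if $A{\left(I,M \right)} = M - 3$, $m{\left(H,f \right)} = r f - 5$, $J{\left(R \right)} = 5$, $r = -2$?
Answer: $1500$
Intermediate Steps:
$m{\left(H,f \right)} = -5 - 2 f$ ($m{\left(H,f \right)} = - 2 f - 5 = -5 - 2 f$)
$A{\left(I,M \right)} = -3 + M$
$m{\left(\left(5 + 6\right) \left(-4 - 3\right),J{\left(-1 \right)} \right)} 20 A{\left(4,-2 \right)} = \left(-5 - 10\right) 20 \left(-3 - 2\right) = \left(-5 - 10\right) 20 \left(-5\right) = \left(-15\right) 20 \left(-5\right) = \left(-300\right) \left(-5\right) = 1500$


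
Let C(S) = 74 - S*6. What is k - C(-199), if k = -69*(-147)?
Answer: 8875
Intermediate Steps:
C(S) = 74 - 6*S
k = 10143
k - C(-199) = 10143 - (74 - 6*(-199)) = 10143 - (74 + 1194) = 10143 - 1*1268 = 10143 - 1268 = 8875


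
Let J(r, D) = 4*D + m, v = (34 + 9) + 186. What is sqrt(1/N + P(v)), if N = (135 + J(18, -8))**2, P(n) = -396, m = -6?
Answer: I*sqrt(3725963)/97 ≈ 19.9*I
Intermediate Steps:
v = 229 (v = 43 + 186 = 229)
J(r, D) = -6 + 4*D (J(r, D) = 4*D - 6 = -6 + 4*D)
N = 9409 (N = (135 + (-6 + 4*(-8)))**2 = (135 + (-6 - 32))**2 = (135 - 38)**2 = 97**2 = 9409)
sqrt(1/N + P(v)) = sqrt(1/9409 - 396) = sqrt(-3725963/9409) = I*sqrt(3725963)/97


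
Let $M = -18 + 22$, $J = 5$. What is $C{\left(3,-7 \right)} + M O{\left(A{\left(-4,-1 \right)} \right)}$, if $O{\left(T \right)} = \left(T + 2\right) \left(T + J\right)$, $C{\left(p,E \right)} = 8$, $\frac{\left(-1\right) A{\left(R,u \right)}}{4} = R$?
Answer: $1520$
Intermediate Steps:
$A{\left(R,u \right)} = - 4 R$
$M = 4$
$O{\left(T \right)} = \left(2 + T\right) \left(5 + T\right)$ ($O{\left(T \right)} = \left(T + 2\right) \left(T + 5\right) = \left(2 + T\right) \left(5 + T\right)$)
$C{\left(3,-7 \right)} + M O{\left(A{\left(-4,-1 \right)} \right)} = 8 + 4 \left(10 + \left(\left(-4\right) \left(-4\right)\right)^{2} + 7 \left(\left(-4\right) \left(-4\right)\right)\right) = 8 + 4 \left(10 + 16^{2} + 7 \cdot 16\right) = 8 + 4 \left(10 + 256 + 112\right) = 8 + 4 \cdot 378 = 8 + 1512 = 1520$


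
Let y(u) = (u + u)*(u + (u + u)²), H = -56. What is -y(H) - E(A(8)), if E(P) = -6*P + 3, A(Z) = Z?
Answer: 1398701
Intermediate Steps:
y(u) = 2*u*(u + 4*u²) (y(u) = (2*u)*(u + (2*u)²) = (2*u)*(u + 4*u²) = 2*u*(u + 4*u²))
E(P) = 3 - 6*P
-y(H) - E(A(8)) = -(-56)²*(2 + 8*(-56)) - (3 - 6*8) = -3136*(2 - 448) - (3 - 48) = -3136*(-446) - 1*(-45) = -1*(-1398656) + 45 = 1398656 + 45 = 1398701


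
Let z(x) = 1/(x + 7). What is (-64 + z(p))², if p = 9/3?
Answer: 408321/100 ≈ 4083.2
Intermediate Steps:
p = 3 (p = 9*(⅓) = 3)
z(x) = 1/(7 + x)
(-64 + z(p))² = (-64 + 1/(7 + 3))² = (-64 + 1/10)² = (-64 + ⅒)² = (-639/10)² = 408321/100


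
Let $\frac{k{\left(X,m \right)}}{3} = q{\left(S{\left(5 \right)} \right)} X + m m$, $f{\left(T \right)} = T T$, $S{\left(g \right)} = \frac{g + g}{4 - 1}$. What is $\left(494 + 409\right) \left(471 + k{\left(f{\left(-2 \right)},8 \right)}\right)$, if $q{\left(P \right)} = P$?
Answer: $634809$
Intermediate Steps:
$S{\left(g \right)} = \frac{2 g}{3}$
$f{\left(T \right)} = T^{2}$
$k{\left(X,m \right)} = 3 m^{2} + 10 X$ ($k{\left(X,m \right)} = 3 \left(\frac{2}{3} \cdot 5 X + m m\right) = 3 \left(\frac{10 X}{3} + m^{2}\right) = 3 \left(m^{2} + \frac{10 X}{3}\right) = 3 m^{2} + 10 X$)
$\left(494 + 409\right) \left(471 + k{\left(f{\left(-2 \right)},8 \right)}\right) = \left(494 + 409\right) \left(471 + \left(3 \cdot 8^{2} + 10 \left(-2\right)^{2}\right)\right) = 903 \left(471 + \left(3 \cdot 64 + 10 \cdot 4\right)\right) = 903 \left(471 + \left(192 + 40\right)\right) = 903 \left(471 + 232\right) = 903 \cdot 703 = 634809$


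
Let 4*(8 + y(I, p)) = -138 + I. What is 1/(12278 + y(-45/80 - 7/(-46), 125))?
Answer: 1472/18010505 ≈ 8.1730e-5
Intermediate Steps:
y(I, p) = -85/2 + I/4 (y(I, p) = -8 + (-138 + I)/4 = -8 + (-69/2 + I/4) = -85/2 + I/4)
1/(12278 + y(-45/80 - 7/(-46), 125)) = 1/(12278 + (-85/2 + (-45/80 - 7/(-46))/4)) = 1/(12278 + (-85/2 + (-45*1/80 - 7*(-1/46))/4)) = 1/(12278 + (-85/2 + (-9/16 + 7/46)/4)) = 1/(12278 + (-85/2 + (¼)*(-151/368))) = 1/(12278 + (-85/2 - 151/1472)) = 1/(12278 - 62711/1472) = 1/(18010505/1472) = 1472/18010505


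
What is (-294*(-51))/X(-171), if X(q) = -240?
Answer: -2499/40 ≈ -62.475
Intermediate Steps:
(-294*(-51))/X(-171) = -294*(-51)/(-240) = 14994*(-1/240) = -2499/40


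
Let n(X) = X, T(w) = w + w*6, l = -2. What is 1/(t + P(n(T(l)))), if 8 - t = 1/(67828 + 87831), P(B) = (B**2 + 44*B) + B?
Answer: -155659/66310735 ≈ -0.0023474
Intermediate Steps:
T(w) = 7*w (T(w) = w + 6*w = 7*w)
P(B) = B**2 + 45*B
t = 1245271/155659 (t = 8 - 1/(67828 + 87831) = 8 - 1/155659 = 1245271/155659 ≈ 8.0000)
1/(t + P(n(T(l)))) = 1/(1245271/155659 + (7*(-2))*(45 + 7*(-2))) = 1/(1245271/155659 - 14*(45 - 14)) = 1/(1245271/155659 - 14*31) = 1/(1245271/155659 - 434) = 1/(-66310735/155659) = -155659/66310735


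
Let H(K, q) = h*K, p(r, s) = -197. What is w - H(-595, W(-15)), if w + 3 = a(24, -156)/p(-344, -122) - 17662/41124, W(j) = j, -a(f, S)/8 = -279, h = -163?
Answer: -392918283523/4050714 ≈ -97000.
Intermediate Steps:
a(f, S) = 2232 (a(f, S) = -8*(-279) = 2232)
H(K, q) = -163*K
w = -59786233/4050714 (w = -3 + (2232/(-197) - 17662/41124) = -3 + (2232*(-1/197) - 17662*1/41124) = -3 + (-2232/197 - 8831/20562) = -3 - 47634091/4050714 = -59786233/4050714 ≈ -14.759)
w - H(-595, W(-15)) = -59786233/4050714 - (-163)*(-595) = -59786233/4050714 - 1*96985 = -59786233/4050714 - 96985 = -392918283523/4050714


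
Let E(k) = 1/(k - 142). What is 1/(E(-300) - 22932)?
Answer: -442/10135945 ≈ -4.3607e-5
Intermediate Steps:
E(k) = 1/(-142 + k)
1/(E(-300) - 22932) = 1/(1/(-142 - 300) - 22932) = 1/(1/(-442) - 22932) = 1/(-1/442 - 22932) = 1/(-10135945/442) = -442/10135945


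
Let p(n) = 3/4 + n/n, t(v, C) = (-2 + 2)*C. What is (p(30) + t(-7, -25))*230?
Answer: 805/2 ≈ 402.50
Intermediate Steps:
t(v, C) = 0 (t(v, C) = 0*C = 0)
p(n) = 7/4 (p(n) = 3*(¼) + 1 = ¾ + 1 = 7/4)
(p(30) + t(-7, -25))*230 = (7/4 + 0)*230 = (7/4)*230 = 805/2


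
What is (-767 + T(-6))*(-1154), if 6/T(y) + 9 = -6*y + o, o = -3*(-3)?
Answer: 2654777/3 ≈ 8.8493e+5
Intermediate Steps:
o = 9
T(y) = -1/y (T(y) = 6/(-9 + (-6*y + 9)) = 6/(-9 + (9 - 6*y)) = 6/((-6*y)) = 6*(-1/(6*y)) = -1/y)
(-767 + T(-6))*(-1154) = (-767 - 1/(-6))*(-1154) = (-767 - 1*(-⅙))*(-1154) = (-767 + ⅙)*(-1154) = -4601/6*(-1154) = 2654777/3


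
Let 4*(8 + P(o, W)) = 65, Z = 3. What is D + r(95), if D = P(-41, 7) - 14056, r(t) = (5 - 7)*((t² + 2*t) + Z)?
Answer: -129935/4 ≈ -32484.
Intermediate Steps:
P(o, W) = 33/4 (P(o, W) = -8 + (¼)*65 = -8 + 65/4 = 33/4)
r(t) = -6 - 4*t - 2*t² (r(t) = (5 - 7)*((t² + 2*t) + 3) = -2*(3 + t² + 2*t) = -6 - 4*t - 2*t²)
D = -56191/4 (D = 33/4 - 14056 = -56191/4 ≈ -14048.)
D + r(95) = -56191/4 + (-6 - 4*95 - 2*95²) = -56191/4 + (-6 - 380 - 2*9025) = -56191/4 + (-6 - 380 - 18050) = -56191/4 - 18436 = -129935/4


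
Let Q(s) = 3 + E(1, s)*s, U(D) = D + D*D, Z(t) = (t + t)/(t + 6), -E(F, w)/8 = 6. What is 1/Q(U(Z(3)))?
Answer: -3/151 ≈ -0.019868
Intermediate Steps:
E(F, w) = -48 (E(F, w) = -8*6 = -48)
Z(t) = 2*t/(6 + t) (Z(t) = (2*t)/(6 + t) = 2*t/(6 + t))
U(D) = D + D**2
Q(s) = 3 - 48*s
1/Q(U(Z(3))) = 1/(3 - 48*2*3/(6 + 3)*(1 + 2*3/(6 + 3))) = 1/(3 - 48*2*3/9*(1 + 2*3/9)) = 1/(3 - 48*2*3*(1/9)*(1 + 2*3*(1/9))) = 1/(3 - 32*(1 + 2/3)) = 1/(3 - 32*5/3) = 1/(3 - 48*10/9) = 1/(3 - 160/3) = 1/(-151/3) = -3/151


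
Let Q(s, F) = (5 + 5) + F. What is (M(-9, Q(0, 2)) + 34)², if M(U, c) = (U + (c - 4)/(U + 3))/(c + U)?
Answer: 75625/81 ≈ 933.64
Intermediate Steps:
Q(s, F) = 10 + F
M(U, c) = (U + (-4 + c)/(3 + U))/(U + c)
(M(-9, Q(0, 2)) + 34)² = ((-4 + (10 + 2) + (-9)² + 3*(-9))/((-9)² + 3*(-9) + 3*(10 + 2) - 9*(10 + 2)) + 34)² = ((-4 + 12 + 81 - 27)/(81 - 27 + 3*12 - 9*12) + 34)² = (62/(81 - 27 + 36 - 108) + 34)² = (62/(-18) + 34)² = (-1/18*62 + 34)² = (-31/9 + 34)² = (275/9)² = 75625/81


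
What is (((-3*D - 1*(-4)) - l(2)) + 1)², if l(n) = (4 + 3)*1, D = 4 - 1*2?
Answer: 64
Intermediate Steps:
D = 2 (D = 4 - 2 = 2)
l(n) = 7 (l(n) = 7*1 = 7)
(((-3*D - 1*(-4)) - l(2)) + 1)² = (((-3*2 - 1*(-4)) - 1*7) + 1)² = (((-6 + 4) - 7) + 1)² = ((-2 - 7) + 1)² = (-9 + 1)² = (-8)² = 64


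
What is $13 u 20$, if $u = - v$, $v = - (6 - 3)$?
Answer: $780$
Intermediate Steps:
$v = -3$ ($v = - (6 - 3) = \left(-1\right) 3 = -3$)
$u = 3$ ($u = \left(-1\right) \left(-3\right) = 3$)
$13 u 20 = 13 \cdot 3 \cdot 20 = 39 \cdot 20 = 780$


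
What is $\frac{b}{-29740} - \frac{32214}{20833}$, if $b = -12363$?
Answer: $- \frac{700485981}{619573420} \approx -1.1306$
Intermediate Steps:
$\frac{b}{-29740} - \frac{32214}{20833} = - \frac{12363}{-29740} - \frac{32214}{20833} = \left(-12363\right) \left(- \frac{1}{29740}\right) - \frac{32214}{20833} = \frac{12363}{29740} - \frac{32214}{20833} = - \frac{700485981}{619573420}$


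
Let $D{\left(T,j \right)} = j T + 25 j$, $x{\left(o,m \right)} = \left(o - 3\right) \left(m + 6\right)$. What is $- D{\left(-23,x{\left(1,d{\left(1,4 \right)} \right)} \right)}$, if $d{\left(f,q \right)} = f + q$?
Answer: $44$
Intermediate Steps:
$x{\left(o,m \right)} = \left(-3 + o\right) \left(6 + m\right)$
$D{\left(T,j \right)} = 25 j + T j$ ($D{\left(T,j \right)} = T j + 25 j = 25 j + T j$)
$- D{\left(-23,x{\left(1,d{\left(1,4 \right)} \right)} \right)} = - \left(-18 - 3 \left(1 + 4\right) + 6 \cdot 1 + \left(1 + 4\right) 1\right) \left(25 - 23\right) = - \left(-18 - 15 + 6 + 5 \cdot 1\right) 2 = - \left(-18 - 15 + 6 + 5\right) 2 = - \left(-22\right) 2 = \left(-1\right) \left(-44\right) = 44$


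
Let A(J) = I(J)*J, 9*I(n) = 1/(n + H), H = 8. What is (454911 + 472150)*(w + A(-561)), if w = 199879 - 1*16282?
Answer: 282371294314210/1659 ≈ 1.7021e+11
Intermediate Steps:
I(n) = 1/(9*(8 + n)) (I(n) = 1/(9*(n + 8)) = 1/(9*(8 + n)))
A(J) = J/(9*(8 + J)) (A(J) = (1/(9*(8 + J)))*J = J/(9*(8 + J)))
w = 183597 (w = 199879 - 16282 = 183597)
(454911 + 472150)*(w + A(-561)) = (454911 + 472150)*(183597 + (⅑)*(-561)/(8 - 561)) = 927061*(183597 + (⅑)*(-561)/(-553)) = 927061*(183597 + (⅑)*(-561)*(-1/553)) = 927061*(183597 + 187/1659) = 927061*(304587610/1659) = 282371294314210/1659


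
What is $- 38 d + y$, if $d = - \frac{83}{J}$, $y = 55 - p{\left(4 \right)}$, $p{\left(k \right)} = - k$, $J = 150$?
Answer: $\frac{6002}{75} \approx 80.027$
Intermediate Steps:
$y = 59$ ($y = 55 - \left(-1\right) 4 = 55 - -4 = 55 + 4 = 59$)
$d = - \frac{83}{150} \approx -0.55333$
$- 38 d + y = \left(-38\right) \left(- \frac{83}{150}\right) + 59 = \frac{1577}{75} + 59 = \frac{6002}{75}$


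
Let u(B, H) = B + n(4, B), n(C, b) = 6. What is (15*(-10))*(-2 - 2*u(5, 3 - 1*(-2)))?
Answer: 3600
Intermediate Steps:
u(B, H) = 6 + B (u(B, H) = B + 6 = 6 + B)
(15*(-10))*(-2 - 2*u(5, 3 - 1*(-2))) = (15*(-10))*(-2 - 2*(6 + 5)) = -150*(-2 - 2*11) = -150*(-2 - 22) = -150*(-24) = 3600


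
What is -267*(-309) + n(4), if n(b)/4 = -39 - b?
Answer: 82331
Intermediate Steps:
n(b) = -156 - 4*b (n(b) = 4*(-39 - b) = -156 - 4*b)
-267*(-309) + n(4) = -267*(-309) + (-156 - 4*4) = 82503 + (-156 - 16) = 82503 - 172 = 82331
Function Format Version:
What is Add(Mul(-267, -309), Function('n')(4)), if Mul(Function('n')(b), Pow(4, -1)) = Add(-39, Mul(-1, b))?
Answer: 82331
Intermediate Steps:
Function('n')(b) = Add(-156, Mul(-4, b)) (Function('n')(b) = Mul(4, Add(-39, Mul(-1, b))) = Add(-156, Mul(-4, b)))
Add(Mul(-267, -309), Function('n')(4)) = Add(Mul(-267, -309), Add(-156, Mul(-4, 4))) = Add(82503, Add(-156, -16)) = Add(82503, -172) = 82331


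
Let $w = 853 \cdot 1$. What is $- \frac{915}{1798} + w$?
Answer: $\frac{1532779}{1798} \approx 852.49$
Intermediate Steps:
$w = 853$
$- \frac{915}{1798} + w = - \frac{915}{1798} + 853 = \frac{1532779}{1798}$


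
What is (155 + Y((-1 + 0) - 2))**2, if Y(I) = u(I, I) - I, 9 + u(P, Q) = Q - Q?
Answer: 22201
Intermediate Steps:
u(P, Q) = -9 (u(P, Q) = -9 + (Q - Q) = -9 + 0 = -9)
Y(I) = -9 - I
(155 + Y((-1 + 0) - 2))**2 = (155 + (-9 - ((-1 + 0) - 2)))**2 = (155 + (-9 - (-1 - 2)))**2 = (155 + (-9 - 1*(-3)))**2 = (155 + (-9 + 3))**2 = (155 - 6)**2 = 149**2 = 22201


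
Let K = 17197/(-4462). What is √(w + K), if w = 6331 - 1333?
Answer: √99430668098/4462 ≈ 70.669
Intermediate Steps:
K = -17197/4462 (K = 17197*(-1/4462) = -17197/4462 ≈ -3.8541)
w = 4998
√(w + K) = √(4998 - 17197/4462) = √(22283879/4462) = √99430668098/4462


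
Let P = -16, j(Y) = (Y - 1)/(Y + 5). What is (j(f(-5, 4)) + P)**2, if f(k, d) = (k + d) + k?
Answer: 81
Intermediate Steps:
f(k, d) = d + 2*k (f(k, d) = (d + k) + k = d + 2*k)
j(Y) = (-1 + Y)/(5 + Y)
(j(f(-5, 4)) + P)**2 = ((-1 + (4 + 2*(-5)))/(5 + (4 + 2*(-5))) - 16)**2 = ((-1 + (4 - 10))/(5 + (4 - 10)) - 16)**2 = ((-1 - 6)/(5 - 6) - 16)**2 = (-7/(-1) - 16)**2 = (-1*(-7) - 16)**2 = (7 - 16)**2 = (-9)**2 = 81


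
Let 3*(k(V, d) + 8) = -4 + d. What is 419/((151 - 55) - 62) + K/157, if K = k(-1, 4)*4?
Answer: 64695/5338 ≈ 12.120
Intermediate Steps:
k(V, d) = -28/3 + d/3 (k(V, d) = -8 + (-4 + d)/3 = -8 + (-4/3 + d/3) = -28/3 + d/3)
K = -32 (K = (-28/3 + (⅓)*4)*4 = (-28/3 + 4/3)*4 = -8*4 = -32)
419/((151 - 55) - 62) + K/157 = 419/((151 - 55) - 62) - 32/157 = 419/(96 - 62) - 32*1/157 = 419/34 - 32/157 = 64695/5338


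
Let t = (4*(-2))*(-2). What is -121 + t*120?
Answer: 1799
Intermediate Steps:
t = 16 (t = -8*(-2) = 16)
-121 + t*120 = -121 + 16*120 = -121 + 1920 = 1799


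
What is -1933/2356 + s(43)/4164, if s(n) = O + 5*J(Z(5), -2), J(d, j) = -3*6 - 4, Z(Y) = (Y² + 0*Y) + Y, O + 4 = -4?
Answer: -2081755/2452596 ≈ -0.84880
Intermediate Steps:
O = -8 (O = -4 - 4 = -8)
Z(Y) = Y + Y² (Z(Y) = (Y² + 0) + Y = Y² + Y = Y + Y²)
J(d, j) = -22 (J(d, j) = -18 - 4 = -22)
s(n) = -118 (s(n) = -8 + 5*(-22) = -8 - 110 = -118)
-1933/2356 + s(43)/4164 = -1933/2356 - 118/4164 = -1933*1/2356 - 118*1/4164 = -1933/2356 - 59/2082 = -2081755/2452596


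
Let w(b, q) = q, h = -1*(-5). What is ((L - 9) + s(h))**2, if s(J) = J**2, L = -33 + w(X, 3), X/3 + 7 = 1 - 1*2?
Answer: 196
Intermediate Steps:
X = -24 (X = -21 + 3*(1 - 1*2) = -21 + 3*(1 - 2) = -21 + 3*(-1) = -21 - 3 = -24)
h = 5
L = -30 (L = -33 + 3 = -30)
((L - 9) + s(h))**2 = ((-30 - 9) + 5**2)**2 = (-39 + 25)**2 = (-14)**2 = 196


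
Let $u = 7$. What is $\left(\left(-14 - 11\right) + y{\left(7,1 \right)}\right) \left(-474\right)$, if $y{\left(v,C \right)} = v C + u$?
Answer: $5214$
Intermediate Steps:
$y{\left(v,C \right)} = 7 + C v$ ($y{\left(v,C \right)} = v C + 7 = C v + 7 = 7 + C v$)
$\left(\left(-14 - 11\right) + y{\left(7,1 \right)}\right) \left(-474\right) = \left(\left(-14 - 11\right) + \left(7 + 1 \cdot 7\right)\right) \left(-474\right) = \left(-25 + \left(7 + 7\right)\right) \left(-474\right) = \left(-25 + 14\right) \left(-474\right) = \left(-11\right) \left(-474\right) = 5214$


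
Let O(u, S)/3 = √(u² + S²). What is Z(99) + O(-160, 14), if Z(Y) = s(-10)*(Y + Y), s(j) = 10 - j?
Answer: 3960 + 6*√6449 ≈ 4441.8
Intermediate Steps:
O(u, S) = 3*√(S² + u²) (O(u, S) = 3*√(u² + S²) = 3*√(S² + u²))
Z(Y) = 40*Y (Z(Y) = (10 - 1*(-10))*(Y + Y) = (10 + 10)*(2*Y) = 20*(2*Y) = 40*Y)
Z(99) + O(-160, 14) = 40*99 + 3*√(14² + (-160)²) = 3960 + 3*√(196 + 25600) = 3960 + 3*√25796 = 3960 + 3*(2*√6449) = 3960 + 6*√6449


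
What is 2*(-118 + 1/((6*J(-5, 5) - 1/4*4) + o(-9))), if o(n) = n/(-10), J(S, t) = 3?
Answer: -42224/179 ≈ -235.89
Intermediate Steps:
o(n) = -n/10 (o(n) = n*(-1/10) = -n/10)
2*(-118 + 1/((6*J(-5, 5) - 1/4*4) + o(-9))) = 2*(-118 + 1/((6*3 - 1/4*4) - 1/10*(-9))) = 2*(-118 + 1/((18 - 1*1/4*4) + 9/10)) = 2*(-118 + 1/((18 - 1/4*4) + 9/10)) = 2*(-118 + 1/((18 - 1) + 9/10)) = 2*(-118 + 1/(17 + 9/10)) = 2*(-118 + 1/(179/10)) = 2*(-118 + 10/179) = 2*(-21112/179) = -42224/179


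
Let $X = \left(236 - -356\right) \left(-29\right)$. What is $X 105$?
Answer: $-1802640$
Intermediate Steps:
$X = -17168$ ($X = \left(236 + 356\right) \left(-29\right) = 592 \left(-29\right) = -17168$)
$X 105 = \left(-17168\right) 105 = -1802640$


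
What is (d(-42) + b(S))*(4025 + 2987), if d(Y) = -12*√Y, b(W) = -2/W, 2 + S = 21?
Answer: -14024/19 - 84144*I*√42 ≈ -738.11 - 5.4532e+5*I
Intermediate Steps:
S = 19 (S = -2 + 21 = 19)
(d(-42) + b(S))*(4025 + 2987) = (-12*I*√42 - 2/19)*(4025 + 2987) = (-12*I*√42 - 2*1/19)*7012 = (-12*I*√42 - 2/19)*7012 = (-2/19 - 12*I*√42)*7012 = -14024/19 - 84144*I*√42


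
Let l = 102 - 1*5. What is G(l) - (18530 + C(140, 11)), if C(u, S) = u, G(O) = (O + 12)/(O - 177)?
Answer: -1493709/80 ≈ -18671.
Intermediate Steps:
l = 97 (l = 102 - 5 = 97)
G(O) = (12 + O)/(-177 + O)
G(l) - (18530 + C(140, 11)) = (12 + 97)/(-177 + 97) - (18530 + 140) = 109/(-80) - 1*18670 = -1/80*109 - 18670 = -109/80 - 18670 = -1493709/80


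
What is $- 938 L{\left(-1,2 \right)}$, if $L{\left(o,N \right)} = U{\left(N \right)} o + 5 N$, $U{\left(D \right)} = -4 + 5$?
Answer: $-8442$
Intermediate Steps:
$U{\left(D \right)} = 1$
$L{\left(o,N \right)} = o + 5 N$ ($L{\left(o,N \right)} = 1 o + 5 N = o + 5 N$)
$- 938 L{\left(-1,2 \right)} = - 938 \left(-1 + 5 \cdot 2\right) = - 938 \left(-1 + 10\right) = \left(-938\right) 9 = -8442$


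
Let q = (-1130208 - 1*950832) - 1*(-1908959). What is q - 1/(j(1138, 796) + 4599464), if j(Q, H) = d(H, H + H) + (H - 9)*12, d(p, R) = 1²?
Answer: -793105669630/4608909 ≈ -1.7208e+5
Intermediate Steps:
d(p, R) = 1
j(Q, H) = -107 + 12*H (j(Q, H) = 1 + (H - 9)*12 = 1 + (-9 + H)*12 = 1 + (-108 + 12*H) = -107 + 12*H)
q = -172081 (q = (-1130208 - 950832) + 1908959 = -2081040 + 1908959 = -172081)
q - 1/(j(1138, 796) + 4599464) = -172081 - 1/((-107 + 12*796) + 4599464) = -172081 - 1/((-107 + 9552) + 4599464) = -172081 - 1/(9445 + 4599464) = -172081 - 1/4608909 = -793105669630/4608909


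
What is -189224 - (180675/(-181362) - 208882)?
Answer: 1188464957/60454 ≈ 19659.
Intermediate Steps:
-189224 - (180675/(-181362) - 208882) = -189224 - (180675*(-1/181362) - 208882) = -189224 - (-60225/60454 - 208882) = -189224 - 1*(-12627812653/60454) = -189224 + 12627812653/60454 = 1188464957/60454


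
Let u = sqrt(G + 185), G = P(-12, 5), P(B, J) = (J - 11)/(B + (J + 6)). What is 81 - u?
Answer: 81 - sqrt(191) ≈ 67.180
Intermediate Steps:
P(B, J) = (-11 + J)/(6 + B + J) (P(B, J) = (-11 + J)/(B + (6 + J)) = (-11 + J)/(6 + B + J))
G = 6 (G = (-11 + 5)/(6 - 12 + 5) = -6/(-1) = -1*(-6) = 6)
u = sqrt(191) (u = sqrt(6 + 185) = sqrt(191) ≈ 13.820)
81 - u = 81 - sqrt(191)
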